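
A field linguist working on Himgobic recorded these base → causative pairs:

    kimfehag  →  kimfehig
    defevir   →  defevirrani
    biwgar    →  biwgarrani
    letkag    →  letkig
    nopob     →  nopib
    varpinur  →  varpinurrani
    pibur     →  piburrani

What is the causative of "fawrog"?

biwgar and letkag both have last vowel 'a' yet inflect differently (biwgarrani, letkig), so the last vowel is not what conditions the rule; the final letter is.
"fawrog" ends in -g. The stems ending in -g (letkag → letkig, kimfehag → kimfehig) change the last vowel to 'i'.
So fawrog → fawrig.

fawrig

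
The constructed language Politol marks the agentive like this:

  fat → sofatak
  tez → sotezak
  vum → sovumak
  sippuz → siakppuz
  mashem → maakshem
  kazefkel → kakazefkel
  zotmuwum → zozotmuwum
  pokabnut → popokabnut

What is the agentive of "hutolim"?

tez and sippuz both end in -z yet inflect differently (sotezak, siakppuz), so the final letter is not what conditions the rule; the number of vowels is.
"hutolim" has 3 vowels. The stems with 3 vowels (kazefkel → kakazefkel, zotmuwum → zozotmuwum, pokabnut → popokabnut) repeat the first consonant+vowel as a prefix.
So hutolim → huhutolim.

huhutolim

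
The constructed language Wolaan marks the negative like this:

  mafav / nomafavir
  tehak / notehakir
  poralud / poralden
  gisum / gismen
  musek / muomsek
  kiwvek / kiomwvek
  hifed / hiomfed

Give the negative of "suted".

suomted

tehak and musek both end in -k yet inflect differently (notehakir, muomsek), so the final letter is not what conditions the rule; the last vowel is.
"suted" has last vowel 'e'. The stems whose last vowel is 'e' (musek → muomsek, kiwvek → kiomwvek, hifed → hiomfed) insert -om- after the first vowel.
So suted → suomted.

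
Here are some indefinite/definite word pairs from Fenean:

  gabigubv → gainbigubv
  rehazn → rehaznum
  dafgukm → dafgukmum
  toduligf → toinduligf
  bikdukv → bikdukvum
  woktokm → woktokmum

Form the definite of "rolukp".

rolukpum

gabigubv and bikdukv both end in -v yet inflect differently (gainbigubv, bikdukvum), so the final letter is not what conditions the rule; the second-to-last letter is.
"rolukp" has second-to-last letter 'k'. The stems whose second-to-last letter is 'k' (bikdukv → bikdukvum, dafgukm → dafgukmum, woktokm → woktokmum) add -um.
The other pattern: stems whose second-to-last letter is 'b' or 'g' insert -in- after the first vowel.
So rolukp → rolukpum.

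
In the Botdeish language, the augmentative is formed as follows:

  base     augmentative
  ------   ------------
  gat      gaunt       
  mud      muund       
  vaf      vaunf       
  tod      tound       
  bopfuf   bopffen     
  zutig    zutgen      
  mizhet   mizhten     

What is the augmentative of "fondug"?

vaf and bopfuf both end in -f yet inflect differently (vaunf, bopffen), so the final letter is not what conditions the rule; the number of vowels is.
"fondug" has 2 vowels. The stems with 2 vowels (bopfuf → bopffen, zutig → zutgen, mizhet → mizhten) delete the last vowel and add -en.
The other pattern: stems with 1 vowel insert -un- after the first vowel.
So fondug → fondgen.

fondgen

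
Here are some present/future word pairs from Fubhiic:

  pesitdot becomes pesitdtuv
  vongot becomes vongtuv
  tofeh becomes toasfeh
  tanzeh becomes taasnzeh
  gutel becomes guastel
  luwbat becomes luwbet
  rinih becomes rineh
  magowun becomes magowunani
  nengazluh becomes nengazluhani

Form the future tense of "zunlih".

zunleh

"zunlih" has last vowel 'i'. The one such stem in the data (rinih → rineh) changes the last vowel to 'e' (as does luwbat), so the same rule applies.
The other patterns: stems whose last vowel is 'o' delete the last vowel and add -uv; stems whose last vowel is 'e' insert -as- after the first vowel; stems whose last vowel is 'u' add -ani.
So zunlih → zunleh.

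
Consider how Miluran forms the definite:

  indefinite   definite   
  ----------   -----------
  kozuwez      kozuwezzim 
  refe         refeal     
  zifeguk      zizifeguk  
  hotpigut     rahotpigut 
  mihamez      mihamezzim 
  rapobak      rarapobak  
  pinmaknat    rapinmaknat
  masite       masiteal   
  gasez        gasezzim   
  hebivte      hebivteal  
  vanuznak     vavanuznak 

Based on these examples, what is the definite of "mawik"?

"mawik" ends in -k. The stems ending in -k (zifeguk → zizifeguk, vanuznak → vavanuznak, rapobak → rarapobak) repeat the first consonant+vowel as a prefix.
So mawik → mamawik.

mamawik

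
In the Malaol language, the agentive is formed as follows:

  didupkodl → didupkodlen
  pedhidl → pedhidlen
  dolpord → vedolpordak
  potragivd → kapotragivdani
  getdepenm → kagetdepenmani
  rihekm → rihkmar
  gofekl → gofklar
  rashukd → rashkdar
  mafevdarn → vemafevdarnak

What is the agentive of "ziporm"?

vezipormak

didupkodl and gofekl both end in -l yet inflect differently (didupkodlen, gofklar), so the final letter is not what conditions the rule; the second-to-last letter is.
"ziporm" has second-to-last letter 'r'. The stems whose second-to-last letter is 'r' (dolpord → vedolpordak, mafevdarn → vemafevdarnak) add ve- … -ak around the stem.
So ziporm → vezipormak.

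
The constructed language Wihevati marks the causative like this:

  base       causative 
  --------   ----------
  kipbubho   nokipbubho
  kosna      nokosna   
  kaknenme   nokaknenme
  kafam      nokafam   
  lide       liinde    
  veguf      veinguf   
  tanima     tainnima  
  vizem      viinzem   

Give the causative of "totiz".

tointiz

kaknenme and lide both end in -e yet inflect differently (nokaknenme, liinde), so the final letter is not what conditions the rule; the first letter is.
"totiz" begins with t-. The one such stem in the data (tanima → tainnima) inserts -in- after the first vowel (as do lide, veguf), so the same rule applies.
The other pattern: stems beginning with k- add the prefix no-.
So totiz → tointiz.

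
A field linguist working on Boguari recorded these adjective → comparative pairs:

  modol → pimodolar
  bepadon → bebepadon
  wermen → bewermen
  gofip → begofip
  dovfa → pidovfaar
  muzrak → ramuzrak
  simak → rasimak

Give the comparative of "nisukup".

muzrak and dovfa both have last vowel 'a' yet inflect differently (ramuzrak, pidovfaar), so the last vowel is not what conditions the rule; the final letter is.
"nisukup" ends in -p. The one such stem in the data (gofip → begofip) adds the prefix be-, so the same rule applies.
The other patterns: stems ending in -k add the prefix ra-; stems ending in -a or -l add pi- … -ar around the stem.
So nisukup → benisukup.

benisukup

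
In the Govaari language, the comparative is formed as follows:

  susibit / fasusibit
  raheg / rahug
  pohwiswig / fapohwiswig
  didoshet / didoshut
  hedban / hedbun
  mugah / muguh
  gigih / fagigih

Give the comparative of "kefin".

fakefin

gigih and mugah both end in -h yet inflect differently (fagigih, muguh), so the final letter is not what conditions the rule; the last vowel is.
"kefin" has last vowel 'i'. The stems whose last vowel is 'i' (pohwiswig → fapohwiswig, susibit → fasusibit, gigih → fagigih) add the prefix fa-.
The other pattern: stems whose last vowel is 'a' or 'e' change the last vowel to 'u'.
So kefin → fakefin.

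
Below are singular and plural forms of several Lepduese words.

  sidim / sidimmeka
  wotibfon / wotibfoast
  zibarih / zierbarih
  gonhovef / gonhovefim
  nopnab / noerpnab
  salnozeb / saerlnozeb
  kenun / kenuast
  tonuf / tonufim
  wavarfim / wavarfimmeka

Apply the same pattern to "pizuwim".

kenun and tonuf both have last vowel 'u' yet inflect differently (kenuast, tonufim), so the last vowel is not what conditions the rule; the final letter is.
"pizuwim" ends in -m. The stems ending in -m (sidim → sidimmeka, wavarfim → wavarfimmeka) double the final consonant and add -eka.
The other patterns: stems ending in -n drop the final letter and add -ast; stems ending in -f add -im; stems ending in -b or -h insert -er- after the first vowel.
So pizuwim → pizuwimmeka.

pizuwimmeka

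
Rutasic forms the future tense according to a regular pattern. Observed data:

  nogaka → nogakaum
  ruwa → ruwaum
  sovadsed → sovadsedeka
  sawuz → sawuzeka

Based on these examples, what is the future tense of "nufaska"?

nufaskaum

nogaka and sovadsed both have 3 vowels yet inflect differently (nogakaum, sovadsedeka), so the number of vowels is not what conditions the rule; the final letter is.
"nufaska" ends in -a. The stems ending in -a (nogaka → nogakaum, ruwa → ruwaum) add -um.
So nufaska → nufaskaum.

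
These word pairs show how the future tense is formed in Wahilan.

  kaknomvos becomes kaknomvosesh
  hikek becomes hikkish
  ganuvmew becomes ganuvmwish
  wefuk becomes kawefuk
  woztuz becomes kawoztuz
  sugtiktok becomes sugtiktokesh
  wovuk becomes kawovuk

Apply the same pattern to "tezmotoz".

tezmotozesh

sugtiktok and wefuk both end in -k yet inflect differently (sugtiktokesh, kawefuk), so the final letter is not what conditions the rule; the last vowel is.
"tezmotoz" has last vowel 'o'. The stems whose last vowel is 'o' (kaknomvos → kaknomvosesh, sugtiktok → sugtiktokesh) add -esh.
The other patterns: stems whose last vowel is 'u' add the prefix ka-; stems whose last vowel is 'e' delete the last vowel and add -ish.
So tezmotoz → tezmotozesh.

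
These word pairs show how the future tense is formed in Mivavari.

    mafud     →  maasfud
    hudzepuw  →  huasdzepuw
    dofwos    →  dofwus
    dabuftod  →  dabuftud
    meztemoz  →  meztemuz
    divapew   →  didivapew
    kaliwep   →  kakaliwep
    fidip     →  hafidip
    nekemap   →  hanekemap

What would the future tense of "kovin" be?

hakovin

"kovin" has last vowel 'i'. The one such stem in the data (fidip → hafidip) adds the prefix ha-, so the same rule applies.
So kovin → hakovin.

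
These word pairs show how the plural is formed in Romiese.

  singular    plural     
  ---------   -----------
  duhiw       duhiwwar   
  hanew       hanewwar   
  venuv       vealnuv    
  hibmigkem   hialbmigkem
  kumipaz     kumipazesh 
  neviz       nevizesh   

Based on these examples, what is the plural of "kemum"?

kealmum

neviz and duhiw both have last vowel 'i' yet inflect differently (nevizesh, duhiwwar), so the last vowel is not what conditions the rule; the final letter is.
"kemum" ends in -m. The one such stem in the data (hibmigkem → hialbmigkem) inserts -al- after the first vowel (as does venuv), so the same rule applies.
So kemum → kealmum.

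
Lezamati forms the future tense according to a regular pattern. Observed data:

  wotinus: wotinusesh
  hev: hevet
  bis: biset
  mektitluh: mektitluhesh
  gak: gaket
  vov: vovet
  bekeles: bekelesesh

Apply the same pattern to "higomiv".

bis and wotinus both end in -s yet inflect differently (biset, wotinusesh), so the final letter is not what conditions the rule; the number of vowels is.
"higomiv" has 3 vowels. The stems with 3 vowels (mektitluh → mektitluhesh, wotinus → wotinusesh, bekeles → bekelesesh) add -esh.
So higomiv → higomivesh.

higomivesh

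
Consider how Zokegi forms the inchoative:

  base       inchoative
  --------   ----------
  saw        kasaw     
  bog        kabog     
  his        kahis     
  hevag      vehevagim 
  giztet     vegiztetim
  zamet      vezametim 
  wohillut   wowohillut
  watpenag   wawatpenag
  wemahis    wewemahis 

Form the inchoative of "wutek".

"wutek" has 2 vowels. The stems with 2 vowels (hevag → vehevagim, giztet → vegiztetim, zamet → vezametim) add ve- … -im around the stem.
The other patterns: stems with 1 vowel add the prefix ka-; stems with 3 vowels repeat the first consonant+vowel as a prefix.
So wutek → vewutekim.

vewutekim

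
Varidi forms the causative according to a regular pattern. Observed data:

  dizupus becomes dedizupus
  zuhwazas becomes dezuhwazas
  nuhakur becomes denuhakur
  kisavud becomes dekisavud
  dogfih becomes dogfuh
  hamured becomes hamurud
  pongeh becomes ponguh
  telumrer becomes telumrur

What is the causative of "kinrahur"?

kisavud and hamured both end in -d yet inflect differently (dekisavud, hamurud), so the final letter is not what conditions the rule; the last vowel is.
"kinrahur" has last vowel 'u'. The stems whose last vowel is 'u' (dizupus → dedizupus, nuhakur → denuhakur, kisavud → dekisavud) add the prefix de-.
So kinrahur → dekinrahur.

dekinrahur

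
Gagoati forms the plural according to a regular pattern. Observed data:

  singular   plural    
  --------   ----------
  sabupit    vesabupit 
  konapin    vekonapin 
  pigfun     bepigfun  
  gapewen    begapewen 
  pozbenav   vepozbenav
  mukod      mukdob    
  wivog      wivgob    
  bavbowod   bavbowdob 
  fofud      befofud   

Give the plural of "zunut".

bezunut

mukod and fofud both end in -d yet inflect differently (mukdob, befofud), so the final letter is not what conditions the rule; the last vowel is.
"zunut" has last vowel 'u'. The stems whose last vowel is 'u' (fofud → befofud, pigfun → bepigfun) add the prefix be-.
The other patterns: stems whose last vowel is 'o' delete the last vowel and add -ob; stems whose last vowel is 'a' or 'i' add the prefix ve-.
So zunut → bezunut.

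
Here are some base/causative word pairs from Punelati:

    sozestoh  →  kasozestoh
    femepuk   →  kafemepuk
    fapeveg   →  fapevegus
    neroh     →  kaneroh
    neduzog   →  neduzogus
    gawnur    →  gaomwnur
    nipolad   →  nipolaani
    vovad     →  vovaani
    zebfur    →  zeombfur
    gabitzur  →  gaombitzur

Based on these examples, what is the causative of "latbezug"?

gabitzur and femepuk both have last vowel 'u' yet inflect differently (gaombitzur, kafemepuk), so the last vowel is not what conditions the rule; the final letter is.
"latbezug" ends in -g. The stems ending in -g (fapeveg → fapevegus, neduzog → neduzogus) add -us.
The other patterns: stems ending in -d drop the final letter and add -ani; stems ending in -r insert -om- after the first vowel; stems ending in -h or -k add the prefix ka-.
So latbezug → latbezugus.

latbezugus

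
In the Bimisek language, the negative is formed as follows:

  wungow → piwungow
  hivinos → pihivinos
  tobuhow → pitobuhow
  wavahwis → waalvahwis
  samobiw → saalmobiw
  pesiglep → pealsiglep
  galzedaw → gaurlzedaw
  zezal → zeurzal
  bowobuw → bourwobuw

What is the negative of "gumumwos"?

pigumumwos

hivinos and wavahwis both end in -s yet inflect differently (pihivinos, waalvahwis), so the final letter is not what conditions the rule; the last vowel is.
"gumumwos" has last vowel 'o'. The stems whose last vowel is 'o' (wungow → piwungow, hivinos → pihivinos, tobuhow → pitobuhow) add the prefix pi-.
So gumumwos → pigumumwos.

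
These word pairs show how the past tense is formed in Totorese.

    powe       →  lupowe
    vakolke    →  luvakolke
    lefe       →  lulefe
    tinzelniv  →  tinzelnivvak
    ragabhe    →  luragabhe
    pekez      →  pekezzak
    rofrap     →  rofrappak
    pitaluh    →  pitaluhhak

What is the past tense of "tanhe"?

pekez and ragabhe both have last vowel 'e' yet inflect differently (pekezzak, luragabhe), so the last vowel is not what conditions the rule; whether the stem ends in a vowel or a consonant is.
"tanhe" ends in a vowel. The stems ending in a vowel (ragabhe → luragabhe, powe → lupowe, lefe → lulefe) add the prefix lu-.
The other pattern: stems ending in a consonant double the final consonant and add -ak.
So tanhe → lutanhe.

lutanhe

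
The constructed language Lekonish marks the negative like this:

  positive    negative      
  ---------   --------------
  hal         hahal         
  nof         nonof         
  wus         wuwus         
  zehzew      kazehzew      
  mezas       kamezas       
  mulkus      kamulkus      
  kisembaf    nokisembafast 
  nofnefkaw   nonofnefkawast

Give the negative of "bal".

babal

wus and mezas both end in -s yet inflect differently (wuwus, kamezas), so the final letter is not what conditions the rule; the number of vowels is.
"bal" has 1 vowel. The stems with 1 vowel (hal → hahal, nof → nonof, wus → wuwus) repeat the first consonant+vowel as a prefix.
The other patterns: stems with 2 vowels add the prefix ka-; stems with 3 vowels add no- … -ast around the stem.
So bal → babal.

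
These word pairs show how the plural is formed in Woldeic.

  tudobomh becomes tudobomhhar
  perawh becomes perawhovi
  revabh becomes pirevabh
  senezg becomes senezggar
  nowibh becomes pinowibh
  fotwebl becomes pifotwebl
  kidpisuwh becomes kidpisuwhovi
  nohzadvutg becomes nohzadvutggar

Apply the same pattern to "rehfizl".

kidpisuwh and nowibh both end in -h yet inflect differently (kidpisuwhovi, pinowibh), so the final letter is not what conditions the rule; the second-to-last letter is.
"rehfizl" has second-to-last letter 'z'. The one such stem in the data (senezg → senezggar) doubles the final consonant and adds -ar (as do nohzadvutg, tudobomh), so the same rule applies.
So rehfizl → rehfizllar.

rehfizllar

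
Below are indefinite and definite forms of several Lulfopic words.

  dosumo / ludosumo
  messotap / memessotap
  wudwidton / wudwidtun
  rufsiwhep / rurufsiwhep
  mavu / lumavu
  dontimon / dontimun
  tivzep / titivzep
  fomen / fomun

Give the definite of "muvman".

muvmun

"muvman" ends in -n. The stems ending in -n (dontimon → dontimun, wudwidton → wudwidtun, fomen → fomun) change the last vowel to 'u'.
The other patterns: stems ending in -p repeat the first consonant+vowel as a prefix; stems ending in -o or -u add the prefix lu-.
So muvman → muvmun.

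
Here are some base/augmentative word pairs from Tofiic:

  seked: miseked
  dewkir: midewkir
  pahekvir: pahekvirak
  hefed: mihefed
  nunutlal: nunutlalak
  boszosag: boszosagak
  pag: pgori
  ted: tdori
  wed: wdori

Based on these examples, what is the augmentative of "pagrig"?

mipagrig

ted and hefed both end in -d yet inflect differently (tdori, mihefed), so the final letter is not what conditions the rule; the number of vowels is.
"pagrig" has 2 vowels. The stems with 2 vowels (dewkir → midewkir, hefed → mihefed, seked → miseked) add the prefix mi-.
So pagrig → mipagrig.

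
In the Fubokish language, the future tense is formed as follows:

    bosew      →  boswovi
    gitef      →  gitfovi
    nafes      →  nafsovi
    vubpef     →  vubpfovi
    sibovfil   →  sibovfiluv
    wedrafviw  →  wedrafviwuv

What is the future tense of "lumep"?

lumpovi

bosew and wedrafviw both end in -w yet inflect differently (boswovi, wedrafviwuv), so the final letter is not what conditions the rule; the last vowel is.
"lumep" has last vowel 'e'. The stems whose last vowel is 'e' (bosew → boswovi, gitef → gitfovi, nafes → nafsovi) delete the last vowel and add -ovi.
The other pattern: stems whose last vowel is 'i' add -uv.
So lumep → lumpovi.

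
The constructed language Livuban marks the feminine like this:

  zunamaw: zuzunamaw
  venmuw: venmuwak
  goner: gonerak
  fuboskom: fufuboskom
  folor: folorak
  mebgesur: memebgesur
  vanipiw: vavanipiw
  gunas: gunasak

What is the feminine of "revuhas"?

venmuw and vanipiw both end in -w yet inflect differently (venmuwak, vavanipiw), so the final letter is not what conditions the rule; the number of vowels is.
"revuhas" has 3 vowels. The stems with 3 vowels (vanipiw → vavanipiw, mebgesur → memebgesur, zunamaw → zuzunamaw) repeat the first consonant+vowel as a prefix.
The other pattern: stems with 2 vowels add -ak.
So revuhas → rerevuhas.

rerevuhas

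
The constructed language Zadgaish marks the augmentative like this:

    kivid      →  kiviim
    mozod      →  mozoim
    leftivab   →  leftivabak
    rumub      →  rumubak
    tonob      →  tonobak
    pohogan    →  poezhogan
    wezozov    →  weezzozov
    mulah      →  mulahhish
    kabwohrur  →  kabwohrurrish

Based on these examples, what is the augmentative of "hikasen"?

hiezkasen

mozod and tonob both have last vowel 'o' yet inflect differently (mozoim, tonobak), so the last vowel is not what conditions the rule; the final letter is.
"hikasen" ends in -n. The one such stem in the data (pohogan → poezhogan) inserts -ez- after the first vowel (as does wezozov), so the same rule applies.
So hikasen → hiezkasen.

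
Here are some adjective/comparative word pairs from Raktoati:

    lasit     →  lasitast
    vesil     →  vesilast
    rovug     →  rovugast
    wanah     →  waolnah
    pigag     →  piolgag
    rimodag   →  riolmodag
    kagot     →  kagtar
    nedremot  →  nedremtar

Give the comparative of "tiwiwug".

tiwiwugast

"tiwiwug" has last vowel 'u'. The one such stem in the data (rovug → rovugast) adds -ast, so the same rule applies.
So tiwiwug → tiwiwugast.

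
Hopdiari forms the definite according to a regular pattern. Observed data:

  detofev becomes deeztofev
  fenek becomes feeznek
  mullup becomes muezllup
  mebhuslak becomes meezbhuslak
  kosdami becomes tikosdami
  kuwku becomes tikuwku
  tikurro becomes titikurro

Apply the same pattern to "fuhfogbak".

mullup and kuwku both have last vowel 'u' yet inflect differently (muezllup, tikuwku), so the last vowel is not what conditions the rule; whether the stem ends in a vowel or a consonant is.
"fuhfogbak" ends in a consonant. The stems ending in a consonant (detofev → deeztofev, fenek → feeznek, mullup → muezllup) insert -ez- after the first vowel.
The other pattern: stems ending in a vowel add the prefix ti-.
So fuhfogbak → fuezhfogbak.

fuezhfogbak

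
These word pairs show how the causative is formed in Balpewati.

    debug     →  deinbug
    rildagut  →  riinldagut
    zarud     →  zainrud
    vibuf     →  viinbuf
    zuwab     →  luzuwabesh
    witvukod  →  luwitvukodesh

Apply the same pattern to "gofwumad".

lugofwumadesh

"gofwumad" has last vowel 'a'. The one such stem in the data (zuwab → luzuwabesh) adds lu- … -esh around the stem, so the same rule applies.
So gofwumad → lugofwumadesh.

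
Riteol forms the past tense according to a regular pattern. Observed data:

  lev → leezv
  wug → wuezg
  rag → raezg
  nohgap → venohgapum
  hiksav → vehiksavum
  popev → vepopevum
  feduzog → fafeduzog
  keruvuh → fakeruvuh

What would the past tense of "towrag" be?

vetowragum

"towrag" has 2 vowels. The stems with 2 vowels (nohgap → venohgapum, hiksav → vehiksavum, popev → vepopevum) add ve- … -um around the stem.
So towrag → vetowragum.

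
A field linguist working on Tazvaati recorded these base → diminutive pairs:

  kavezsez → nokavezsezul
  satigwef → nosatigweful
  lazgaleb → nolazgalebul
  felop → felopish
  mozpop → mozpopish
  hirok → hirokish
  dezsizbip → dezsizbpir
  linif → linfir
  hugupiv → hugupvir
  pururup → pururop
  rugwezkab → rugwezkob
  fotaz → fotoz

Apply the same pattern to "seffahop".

seffahopish

felop and dezsizbip both end in -p yet inflect differently (felopish, dezsizbpir), so the final letter is not what conditions the rule; the last vowel is.
"seffahop" has last vowel 'o'. The stems whose last vowel is 'o' (felop → felopish, mozpop → mozpopish, hirok → hirokish) add -ish.
The other patterns: stems whose last vowel is 'e' add no- … -ul around the stem; stems whose last vowel is 'i' delete the last vowel and add -ir; stems whose last vowel is 'a' or 'u' change the last vowel to 'o'.
So seffahop → seffahopish.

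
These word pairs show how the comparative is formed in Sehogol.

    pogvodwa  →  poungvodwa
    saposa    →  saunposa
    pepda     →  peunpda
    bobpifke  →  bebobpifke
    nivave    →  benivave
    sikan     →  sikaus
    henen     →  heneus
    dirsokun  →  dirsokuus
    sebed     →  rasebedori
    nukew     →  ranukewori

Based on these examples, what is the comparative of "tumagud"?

"tumagud" ends in -d. The one such stem in the data (sebed → rasebedori) adds ra- … -ori around the stem, so the same rule applies.
So tumagud → ratumagudori.

ratumagudori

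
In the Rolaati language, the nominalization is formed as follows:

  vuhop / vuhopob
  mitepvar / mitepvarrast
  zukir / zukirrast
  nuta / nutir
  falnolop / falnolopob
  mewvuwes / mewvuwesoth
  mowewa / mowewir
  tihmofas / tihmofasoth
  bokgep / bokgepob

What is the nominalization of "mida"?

mitepvar and mowewa both have last vowel 'a' yet inflect differently (mitepvarrast, mowewir), so the last vowel is not what conditions the rule; the final letter is.
"mida" ends in -a. The stems ending in -a (mowewa → mowewir, nuta → nutir) drop the final letter and add -ir.
The other patterns: stems ending in -p add -ob; stems ending in -r double the final consonant and add -ast; stems ending in -s add -oth.
So mida → midir.

midir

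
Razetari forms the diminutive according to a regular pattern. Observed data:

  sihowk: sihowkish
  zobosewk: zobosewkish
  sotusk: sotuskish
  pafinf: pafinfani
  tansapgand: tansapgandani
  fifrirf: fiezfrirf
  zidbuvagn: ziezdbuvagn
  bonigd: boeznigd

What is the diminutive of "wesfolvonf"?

pafinf and fifrirf both end in -f yet inflect differently (pafinfani, fiezfrirf), so the final letter is not what conditions the rule; the second-to-last letter is.
"wesfolvonf" has second-to-last letter 'n'. The stems whose second-to-last letter is 'n' (pafinf → pafinfani, tansapgand → tansapgandani) add -ani.
So wesfolvonf → wesfolvonfani.

wesfolvonfani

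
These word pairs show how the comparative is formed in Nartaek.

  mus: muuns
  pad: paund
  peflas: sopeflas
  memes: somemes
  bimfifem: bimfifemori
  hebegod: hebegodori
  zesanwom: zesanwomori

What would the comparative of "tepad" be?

sotepad

mus and peflas both end in -s yet inflect differently (muuns, sopeflas), so the final letter is not what conditions the rule; the number of vowels is.
"tepad" has 2 vowels. The stems with 2 vowels (peflas → sopeflas, memes → somemes) add the prefix so-.
The other patterns: stems with 1 vowel insert -un- after the first vowel; stems with 3 vowels add -ori.
So tepad → sotepad.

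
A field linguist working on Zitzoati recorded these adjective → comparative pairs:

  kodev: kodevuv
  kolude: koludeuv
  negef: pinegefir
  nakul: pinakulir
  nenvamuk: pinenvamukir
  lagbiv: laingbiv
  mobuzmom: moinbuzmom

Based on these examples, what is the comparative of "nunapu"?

kodev and lagbiv both end in -v yet inflect differently (kodevuv, laingbiv), so the final letter is not what conditions the rule; the first letter is.
"nunapu" begins with n-. The stems beginning with n- (negef → pinegefir, nakul → pinakulir, nenvamuk → pinenvamukir) add pi- … -ir around the stem.
The other patterns: stems beginning with k- add -uv; stems beginning with l- or m- insert -in- after the first vowel.
So nunapu → pinunapuir.

pinunapuir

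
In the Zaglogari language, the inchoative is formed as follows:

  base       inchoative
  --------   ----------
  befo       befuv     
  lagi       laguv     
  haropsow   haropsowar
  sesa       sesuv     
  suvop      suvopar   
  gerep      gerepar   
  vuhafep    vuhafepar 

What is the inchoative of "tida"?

tiduv

"tida" ends in a vowel. The stems ending in a vowel (lagi → laguv, sesa → sesuv, befo → befuv) drop the final letter and add -uv.
So tida → tiduv.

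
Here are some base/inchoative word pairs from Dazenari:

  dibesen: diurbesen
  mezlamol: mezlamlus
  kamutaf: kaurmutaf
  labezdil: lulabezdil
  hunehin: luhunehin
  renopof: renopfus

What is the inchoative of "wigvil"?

renopof and kamutaf both end in -f yet inflect differently (renopfus, kaurmutaf), so the final letter is not what conditions the rule; the last vowel is.
"wigvil" has last vowel 'i'. The stems whose last vowel is 'i' (labezdil → lulabezdil, hunehin → luhunehin) add the prefix lu-.
The other patterns: stems whose last vowel is 'o' delete the last vowel and add -us; stems whose last vowel is 'a' or 'e' insert -ur- after the first vowel.
So wigvil → luwigvil.

luwigvil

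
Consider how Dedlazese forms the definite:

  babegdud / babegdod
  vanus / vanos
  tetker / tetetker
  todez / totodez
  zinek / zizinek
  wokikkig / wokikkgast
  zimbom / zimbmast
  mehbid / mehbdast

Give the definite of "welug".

welog

babegdud and mehbid both end in -d yet inflect differently (babegdod, mehbdast), so the final letter is not what conditions the rule; the last vowel is.
"welug" has last vowel 'u'. The stems whose last vowel is 'u' (babegdud → babegdod, vanus → vanos) change the last vowel to 'o'.
The other patterns: stems whose last vowel is 'e' repeat the first consonant+vowel as a prefix; stems whose last vowel is 'i' or 'o' delete the last vowel and add -ast.
So welug → welog.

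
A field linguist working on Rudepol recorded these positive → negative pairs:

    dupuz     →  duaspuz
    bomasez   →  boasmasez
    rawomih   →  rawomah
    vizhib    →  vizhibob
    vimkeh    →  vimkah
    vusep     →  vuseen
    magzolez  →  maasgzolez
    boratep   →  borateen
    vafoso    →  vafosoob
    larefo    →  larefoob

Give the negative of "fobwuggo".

fobwuggoob

bomasez and vusep both have last vowel 'e' yet inflect differently (boasmasez, vuseen), so the last vowel is not what conditions the rule; the final letter is.
"fobwuggo" ends in -o. The stems ending in -o (vafoso → vafosoob, larefo → larefoob) add -ob.
So fobwuggo → fobwuggoob.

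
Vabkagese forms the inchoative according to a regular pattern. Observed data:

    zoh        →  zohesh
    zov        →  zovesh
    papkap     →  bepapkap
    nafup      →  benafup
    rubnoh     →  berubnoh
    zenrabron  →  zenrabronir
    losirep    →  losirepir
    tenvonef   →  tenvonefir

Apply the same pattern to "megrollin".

zoh and rubnoh both end in -h yet inflect differently (zohesh, berubnoh), so the final letter is not what conditions the rule; the number of vowels is.
"megrollin" has 3 vowels. The stems with 3 vowels (zenrabron → zenrabronir, losirep → losirepir, tenvonef → tenvonefir) add -ir.
The other patterns: stems with 1 vowel add -esh; stems with 2 vowels add the prefix be-.
So megrollin → megrollinir.

megrollinir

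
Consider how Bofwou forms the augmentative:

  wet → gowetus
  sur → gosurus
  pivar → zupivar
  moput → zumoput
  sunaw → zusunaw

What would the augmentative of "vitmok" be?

"vitmok" has 2 vowels. The stems with 2 vowels (pivar → zupivar, moput → zumoput, sunaw → zusunaw) add the prefix zu-.
So vitmok → zuvitmok.

zuvitmok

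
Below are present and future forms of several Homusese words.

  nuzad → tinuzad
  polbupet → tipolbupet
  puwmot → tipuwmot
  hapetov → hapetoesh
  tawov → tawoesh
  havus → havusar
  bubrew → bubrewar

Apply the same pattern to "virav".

viraesh

"virav" ends in -v. The stems ending in -v (hapetov → hapetoesh, tawov → tawoesh) drop the final letter and add -esh.
So virav → viraesh.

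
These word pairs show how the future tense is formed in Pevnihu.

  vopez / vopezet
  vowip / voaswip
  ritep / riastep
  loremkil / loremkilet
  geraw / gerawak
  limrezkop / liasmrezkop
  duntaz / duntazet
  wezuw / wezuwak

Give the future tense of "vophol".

vopholet

"vophol" ends in -l. The one such stem in the data (loremkil → loremkilet) adds -et, so the same rule applies.
The other patterns: stems ending in -w add -ak; stems ending in -p insert -as- after the first vowel.
So vophol → vopholet.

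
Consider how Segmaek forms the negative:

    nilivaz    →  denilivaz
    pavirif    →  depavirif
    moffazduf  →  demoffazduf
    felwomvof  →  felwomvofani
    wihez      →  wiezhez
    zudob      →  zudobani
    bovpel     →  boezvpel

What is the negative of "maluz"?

wihez and nilivaz both end in -z yet inflect differently (wiezhez, denilivaz), so the final letter is not what conditions the rule; the last vowel is.
"maluz" has last vowel 'u'. The one such stem in the data (moffazduf → demoffazduf) adds the prefix de-, so the same rule applies.
So maluz → demaluz.

demaluz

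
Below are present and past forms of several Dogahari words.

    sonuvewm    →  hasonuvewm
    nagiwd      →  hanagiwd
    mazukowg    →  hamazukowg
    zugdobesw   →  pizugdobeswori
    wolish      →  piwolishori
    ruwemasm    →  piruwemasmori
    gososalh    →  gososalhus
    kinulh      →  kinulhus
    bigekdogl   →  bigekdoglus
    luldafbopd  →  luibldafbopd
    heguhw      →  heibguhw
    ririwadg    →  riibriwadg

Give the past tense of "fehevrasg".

pifehevrasgori

"fehevrasg" has second-to-last letter 's'. The stems whose second-to-last letter is 's' (zugdobesw → pizugdobeswori, wolish → piwolishori, ruwemasm → piruwemasmori) add pi- … -ori around the stem.
So fehevrasg → pifehevrasgori.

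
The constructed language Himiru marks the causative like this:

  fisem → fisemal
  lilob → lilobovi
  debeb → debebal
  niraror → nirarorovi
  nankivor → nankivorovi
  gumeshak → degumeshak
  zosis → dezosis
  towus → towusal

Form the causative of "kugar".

lilob and debeb both end in -b yet inflect differently (lilobovi, debebal), so the final letter is not what conditions the rule; the last vowel is.
"kugar" has last vowel 'a'. The one such stem in the data (gumeshak → degumeshak) adds the prefix de-, so the same rule applies.
So kugar → dekugar.

dekugar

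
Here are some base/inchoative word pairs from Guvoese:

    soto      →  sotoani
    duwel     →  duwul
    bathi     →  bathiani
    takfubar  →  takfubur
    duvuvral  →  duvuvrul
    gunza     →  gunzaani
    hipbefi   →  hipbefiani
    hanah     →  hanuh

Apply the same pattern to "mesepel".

gunza and takfubar both have last vowel 'a' yet inflect differently (gunzaani, takfubur), so the last vowel is not what conditions the rule; whether the stem ends in a vowel or a consonant is.
"mesepel" ends in a consonant. The stems ending in a consonant (takfubar → takfubur, duvuvral → duvuvrul, duwel → duwul) change the last vowel to 'u'.
So mesepel → mesepul.

mesepul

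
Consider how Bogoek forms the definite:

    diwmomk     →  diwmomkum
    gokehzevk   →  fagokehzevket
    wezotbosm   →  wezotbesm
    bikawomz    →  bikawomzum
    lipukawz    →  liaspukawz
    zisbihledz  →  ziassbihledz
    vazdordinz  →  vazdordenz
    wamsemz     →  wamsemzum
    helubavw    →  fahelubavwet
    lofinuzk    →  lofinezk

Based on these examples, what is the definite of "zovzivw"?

fazovzivwet

wamsemz and lipukawz both end in -z yet inflect differently (wamsemzum, liaspukawz), so the final letter is not what conditions the rule; the second-to-last letter is.
"zovzivw" has second-to-last letter 'v'. The stems whose second-to-last letter is 'v' (gokehzevk → fagokehzevket, helubavw → fahelubavwet) add fa- … -et around the stem.
The other patterns: stems whose second-to-last letter is 'm' add -um; stems whose second-to-last letter is 'd' or 'w' insert -as- after the first vowel; stems whose second-to-last letter is 'n', 's' or 'z' change the last vowel to 'e'.
So zovzivw → fazovzivwet.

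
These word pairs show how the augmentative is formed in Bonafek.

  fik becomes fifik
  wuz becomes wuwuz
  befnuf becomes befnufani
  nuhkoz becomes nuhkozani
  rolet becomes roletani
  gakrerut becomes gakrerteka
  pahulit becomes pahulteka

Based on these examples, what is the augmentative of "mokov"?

mokovani

wuz and nuhkoz both end in -z yet inflect differently (wuwuz, nuhkozani), so the final letter is not what conditions the rule; the number of vowels is.
"mokov" has 2 vowels. The stems with 2 vowels (befnuf → befnufani, nuhkoz → nuhkozani, rolet → roletani) add -ani.
The other patterns: stems with 1 vowel repeat the first consonant+vowel as a prefix; stems with 3 vowels delete the last vowel and add -eka.
So mokov → mokovani.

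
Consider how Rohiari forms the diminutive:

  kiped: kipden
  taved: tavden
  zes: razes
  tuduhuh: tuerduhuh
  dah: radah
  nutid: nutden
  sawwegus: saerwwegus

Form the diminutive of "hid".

rahid

dah and tuduhuh both end in -h yet inflect differently (radah, tuerduhuh), so the final letter is not what conditions the rule; the number of vowels is.
"hid" has 1 vowel. The stems with 1 vowel (dah → radah, zes → razes) add the prefix ra-.
The other patterns: stems with 2 vowels delete the last vowel and add -en; stems with 3 vowels insert -er- after the first vowel.
So hid → rahid.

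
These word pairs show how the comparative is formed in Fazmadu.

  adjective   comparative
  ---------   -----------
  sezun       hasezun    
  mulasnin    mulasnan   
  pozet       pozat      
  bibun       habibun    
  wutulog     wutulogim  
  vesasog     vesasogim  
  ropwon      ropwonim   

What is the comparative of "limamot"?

limamotim

mulasnin and bibun both end in -n yet inflect differently (mulasnan, habibun), so the final letter is not what conditions the rule; the last vowel is.
"limamot" has last vowel 'o'. The stems whose last vowel is 'o' (ropwon → ropwonim, wutulog → wutulogim, vesasog → vesasogim) add -im.
The other patterns: stems whose last vowel is 'e' or 'i' change the last vowel to 'a'; stems whose last vowel is 'u' add the prefix ha-.
So limamot → limamotim.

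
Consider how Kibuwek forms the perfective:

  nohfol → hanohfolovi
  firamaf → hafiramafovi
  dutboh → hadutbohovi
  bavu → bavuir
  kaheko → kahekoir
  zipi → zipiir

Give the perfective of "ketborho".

"ketborho" ends in a vowel. The stems ending in a vowel (bavu → bavuir, kaheko → kahekoir, zipi → zipiir) add -ir.
The other pattern: stems ending in a consonant add ha- … -ovi around the stem.
So ketborho → ketborhoir.

ketborhoir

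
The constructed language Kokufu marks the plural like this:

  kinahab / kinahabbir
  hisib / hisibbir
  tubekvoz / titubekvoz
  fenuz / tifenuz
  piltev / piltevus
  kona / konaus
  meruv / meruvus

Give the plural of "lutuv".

"lutuv" ends in -v. The stems ending in -v (piltev → piltevus, meruv → meruvus) add -us.
So lutuv → lutuvus.

lutuvus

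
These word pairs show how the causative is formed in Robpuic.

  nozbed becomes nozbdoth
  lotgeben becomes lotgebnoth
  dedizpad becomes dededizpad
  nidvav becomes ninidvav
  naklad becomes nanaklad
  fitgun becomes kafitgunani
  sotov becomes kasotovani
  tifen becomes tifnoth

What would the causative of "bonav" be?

bobonav

dedizpad and nozbed both end in -d yet inflect differently (dededizpad, nozbdoth), so the final letter is not what conditions the rule; the last vowel is.
"bonav" has last vowel 'a'. The stems whose last vowel is 'a' (dedizpad → dededizpad, naklad → nanaklad, nidvav → ninidvav) repeat the first consonant+vowel as a prefix.
The other patterns: stems whose last vowel is 'e' delete the last vowel and add -oth; stems whose last vowel is 'o' or 'u' add ka- … -ani around the stem.
So bonav → bobonav.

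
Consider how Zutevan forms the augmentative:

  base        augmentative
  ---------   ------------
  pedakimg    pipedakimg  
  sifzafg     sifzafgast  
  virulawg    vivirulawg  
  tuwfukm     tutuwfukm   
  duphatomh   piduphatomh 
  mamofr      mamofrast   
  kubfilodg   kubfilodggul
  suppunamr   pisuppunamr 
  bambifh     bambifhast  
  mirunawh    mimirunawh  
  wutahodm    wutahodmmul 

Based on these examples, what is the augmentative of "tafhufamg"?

kubfilodg and sifzafg both end in -g yet inflect differently (kubfilodggul, sifzafgast), so the final letter is not what conditions the rule; the second-to-last letter is.
"tafhufamg" has second-to-last letter 'm'. The stems whose second-to-last letter is 'm' (pedakimg → pipedakimg, suppunamr → pisuppunamr, duphatomh → piduphatomh) add the prefix pi-.
The other patterns: stems whose second-to-last letter is 'd' double the final consonant and add -ul; stems whose second-to-last letter is 'f' add -ast; stems whose second-to-last letter is 'k' or 'w' repeat the first consonant+vowel as a prefix.
So tafhufamg → pitafhufamg.

pitafhufamg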